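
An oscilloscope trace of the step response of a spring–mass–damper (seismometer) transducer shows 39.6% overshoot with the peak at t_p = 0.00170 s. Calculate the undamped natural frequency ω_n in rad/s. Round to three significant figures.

ζ from %OS: ζ = |ln 0.396|/√(π²+ln²0.396) = 0.283.
t_p = π/ω_d ⇒ ω_d = 1850 rad/s; then ω_n = ω_d/√(1−ζ²) = 1930 rad/s.

ω_n ≈ 1930 rad/s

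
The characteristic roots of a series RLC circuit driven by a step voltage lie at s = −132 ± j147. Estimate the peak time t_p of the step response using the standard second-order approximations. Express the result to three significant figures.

t_p ≈ 0.0214 s

t_p = π/ω_d with ω_d = 147 (the imaginary part), so t_p = 0.0214 s.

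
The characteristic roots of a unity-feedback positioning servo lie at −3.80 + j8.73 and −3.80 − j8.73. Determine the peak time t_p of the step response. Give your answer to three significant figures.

t_p ≈ 0.360 s

t_p = π/ω_d with ω_d = 8.73 (the imaginary part), so t_p = 0.360 s.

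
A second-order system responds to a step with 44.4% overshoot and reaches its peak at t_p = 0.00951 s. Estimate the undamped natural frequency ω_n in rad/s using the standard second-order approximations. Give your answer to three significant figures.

The overshoot fixes ζ = −ln(OS)/√(π²+ln²(OS)) = 0.250.
t_p = π/ω_d ⇒ ω_d = 330 rad/s; then ω_n = ω_d/√(1−ζ²) = 341 rad/s.

ω_n ≈ 341 rad/s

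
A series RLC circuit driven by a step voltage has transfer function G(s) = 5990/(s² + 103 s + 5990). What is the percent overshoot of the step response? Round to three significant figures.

Matching coefficients with s² + 2ζω_n s + ω_n² gives ω_n² = 5990 ⇒ ω_n = 77.4 rad/s, and ζ = 103/(2ω_n) = 0.665.
%OS = 100·exp(−πζ/√(1−ζ²)) = 6.08%.

%OS ≈ 6.08%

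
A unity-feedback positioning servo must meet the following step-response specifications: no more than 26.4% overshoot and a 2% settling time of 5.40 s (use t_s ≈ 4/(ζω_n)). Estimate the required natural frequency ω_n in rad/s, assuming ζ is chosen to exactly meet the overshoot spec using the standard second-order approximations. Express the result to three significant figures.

ω_n ≈ 1.90 rad/s

From %OS = 100·exp(−πζ/√(1−ζ²)), invert to get ζ = −ln(OS)/√(π² + ln²(OS)) with OS = 0.264.
−ln 0.264 = 1.332, so ζ = 1.332/√(π² + 1.774) = 0.390.
Then ω_n = 4/(ζ t_s) = 4/(0.390 × 5.40) = 1.90 rad/s.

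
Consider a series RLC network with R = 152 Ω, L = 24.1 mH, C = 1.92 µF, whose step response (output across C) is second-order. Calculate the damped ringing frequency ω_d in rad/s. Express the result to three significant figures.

ω_d ≈ 3420 rad/s

For a series RLC circuit (capacitor voltage as output), ω_n = 1/√(LC) = 1/√(24.1 mH · 1.92 µF) = 4650 rad/s.
ζ = (R/2)·√(C/L) = (152/2)·√(1.92 µF/24.1 mH) = 0.678.
ω_d = ω_n√(1−ζ²) = 3420 rad/s.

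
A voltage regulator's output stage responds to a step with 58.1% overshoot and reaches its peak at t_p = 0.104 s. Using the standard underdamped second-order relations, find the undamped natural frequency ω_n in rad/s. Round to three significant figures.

ω_n ≈ 30.7 rad/s

The overshoot fixes ζ = −ln(OS)/√(π²+ln²(OS)) = 0.170.
t_p = π/ω_d ⇒ ω_d = 30.2 rad/s; then ω_n = ω_d/√(1−ζ²) = 30.7 rad/s.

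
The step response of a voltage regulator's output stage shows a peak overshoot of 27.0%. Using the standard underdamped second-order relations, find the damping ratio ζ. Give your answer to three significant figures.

ζ ≈ 0.385

ζ = −ln(OS)/√(π² + (ln OS)²). With OS = 0.270, ln OS = −1.309 and ζ = 1.309/3.404 = 0.385.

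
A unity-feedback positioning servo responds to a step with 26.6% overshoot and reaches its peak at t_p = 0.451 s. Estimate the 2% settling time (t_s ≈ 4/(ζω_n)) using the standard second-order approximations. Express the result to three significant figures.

t_s ≈ 1.36 s

The overshoot fixes ζ = −ln(OS)/√(π²+ln²(OS)) = 0.388.
From t_p = π/ω_d, ω_d = π/0.451 = 6.97 rad/s, so ω_n = ω_d/√(1−ζ²) = 7.56 rad/s.
t_s ≈ 4/(ζω_n) = 4/(0.388·7.56) = 1.36 s.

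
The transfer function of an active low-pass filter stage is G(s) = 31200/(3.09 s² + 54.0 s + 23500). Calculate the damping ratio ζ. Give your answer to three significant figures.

Dividing through by 3.09: denominator becomes s² + 17.48 s + 7605.
So ω_n = √7605 = 87.2 rad/s and ζ = 17.48/(2·87.2) = 0.100.

ζ ≈ 0.100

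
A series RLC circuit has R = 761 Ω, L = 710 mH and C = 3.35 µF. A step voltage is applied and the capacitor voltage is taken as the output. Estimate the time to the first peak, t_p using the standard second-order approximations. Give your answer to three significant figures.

t_p ≈ 0.00861 s

For a series RLC circuit (capacitor voltage as output), ω_n = 1/√(LC) = 1/√(710 mH · 3.35 µF) = 648 rad/s.
ζ = (R/2)·√(C/L) = (761/2)·√(3.35 µF/710 mH) = 0.827.
ω_d = ω_n√(1−ζ²) = 365 rad/s. t_p = π/ω_d = 0.00861 s.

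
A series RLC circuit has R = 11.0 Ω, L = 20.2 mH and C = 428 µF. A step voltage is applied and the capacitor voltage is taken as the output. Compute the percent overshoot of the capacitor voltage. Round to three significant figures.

%OS ≈ 1.50%

For a series RLC circuit (capacitor voltage as output), ω_n = 1/√(LC) = 1/√(20.2 mH · 428 µF) = 340 rad/s.
ζ = (R/2)·√(C/L) = (11.0/2)·√(428 µF/20.2 mH) = 0.801.
%OS = 100·exp(−πζ/√(1−ζ²)) = 1.50%.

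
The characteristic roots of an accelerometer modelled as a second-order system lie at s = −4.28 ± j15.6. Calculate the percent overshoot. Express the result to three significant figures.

|pole| = ω_n = √(4.28² + 15.6²) = 16.2 rad/s; ζ = cos θ = σ/ω_n = 0.265.
%OS = 100·exp(−πζ/√(1−ζ²)) = 42.2%.

%OS ≈ 42.2%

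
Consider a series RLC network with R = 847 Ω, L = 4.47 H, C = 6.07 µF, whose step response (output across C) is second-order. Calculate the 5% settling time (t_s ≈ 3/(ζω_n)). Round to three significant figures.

t_s ≈ 0.0317 s

For a series RLC circuit (capacitor voltage as output), ω_n = 1/√(LC) = 1/√(4.47 H · 6.07 µF) = 192 rad/s.
ζ = (R/2)·√(C/L) = (847/2)·√(6.07 µF/4.47 H) = 0.494.
t_s ≈ 3/(ζω_n) = 0.0317 s.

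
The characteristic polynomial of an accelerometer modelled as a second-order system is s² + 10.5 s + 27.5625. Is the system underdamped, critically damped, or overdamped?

critically damped

a² − 4b = 10.5² − 4·27.5625 = 0 (repeated real root); the system is critically damped.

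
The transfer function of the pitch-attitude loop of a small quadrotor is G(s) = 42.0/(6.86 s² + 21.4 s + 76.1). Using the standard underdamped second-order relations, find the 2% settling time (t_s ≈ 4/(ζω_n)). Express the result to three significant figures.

Dividing through by 6.86: denominator becomes s² + 3.120 s + 11.09.
So ω_n = √11.09 = 3.33 rad/s and ζ = 3.120/(2·3.33) = 0.468.
t_s ≈ 4/(ζω_n) = 2.56 s.

t_s ≈ 2.56 s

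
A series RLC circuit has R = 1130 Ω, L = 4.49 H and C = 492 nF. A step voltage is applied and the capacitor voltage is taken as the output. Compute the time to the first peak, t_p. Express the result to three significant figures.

For a series RLC circuit (capacitor voltage as output), ω_n = 1/√(LC) = 1/√(4.49 H · 492 nF) = 673 rad/s.
ζ = (R/2)·√(C/L) = (1130/2)·√(492 nF/4.49 H) = 0.187.
ω_d = ω_n√(1−ζ²) = 661 rad/s. t_p = π/ω_d = 0.00475 s.

t_p ≈ 0.00475 s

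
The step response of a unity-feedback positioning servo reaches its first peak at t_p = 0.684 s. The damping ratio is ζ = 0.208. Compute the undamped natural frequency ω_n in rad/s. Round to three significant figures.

ω_n ≈ 4.70 rad/s

Peak time t_p = π/ω_d, so ω_d = π/t_p = π/0.684 = 4.59 rad/s.
ω_n = ω_d/√(1−ζ²) = 4.59/√0.957 = 4.70 rad/s.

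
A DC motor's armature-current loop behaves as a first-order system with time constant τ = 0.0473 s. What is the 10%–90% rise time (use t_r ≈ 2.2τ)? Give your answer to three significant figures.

t_r ≈ 2.2τ = 0.104 s.

t_r ≈ 0.104 s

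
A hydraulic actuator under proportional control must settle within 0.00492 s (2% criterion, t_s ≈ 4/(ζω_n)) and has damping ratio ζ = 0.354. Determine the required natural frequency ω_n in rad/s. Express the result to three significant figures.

ω_n ≈ 2300 rad/s

Rearranging t_s ≈ 4/(ζω_n) gives ω_n = 4/(ζ·t_s) = 4/(0.354 × 0.00492) = 2300 rad/s.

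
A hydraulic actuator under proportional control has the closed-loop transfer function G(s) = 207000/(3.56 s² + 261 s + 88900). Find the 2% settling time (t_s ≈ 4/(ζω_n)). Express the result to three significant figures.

Dividing through by 3.56: denominator becomes s² + 73.31 s + 24970.
So ω_n = √24970 = 158 rad/s and ζ = 73.31/(2·158) = 0.232.
t_s ≈ 4/(ζω_n) = 0.109 s.

t_s ≈ 0.109 s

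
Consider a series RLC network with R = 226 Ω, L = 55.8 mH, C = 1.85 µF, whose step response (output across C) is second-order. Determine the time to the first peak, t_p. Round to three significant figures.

t_p ≈ 0.00133 s

For a series RLC circuit (capacitor voltage as output), ω_n = 1/√(LC) = 1/√(55.8 mH · 1.85 µF) = 3110 rad/s.
ζ = (R/2)·√(C/L) = (226/2)·√(1.85 µF/55.8 mH) = 0.651.
ω_d = ω_n√(1−ζ²) = 2360 rad/s. t_p = π/ω_d = 0.00133 s.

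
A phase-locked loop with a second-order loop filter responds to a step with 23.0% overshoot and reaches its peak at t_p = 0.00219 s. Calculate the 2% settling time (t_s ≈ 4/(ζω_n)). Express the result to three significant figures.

t_s ≈ 0.00596 s

The overshoot fixes ζ = −ln(OS)/√(π²+ln²(OS)) = 0.424.
t_p = π/ω_d ⇒ ω_d = 1430 rad/s; then ω_n = ω_d/√(1−ζ²) = 1580 rad/s.
t_s ≈ 4/(ζω_n) = 4/(0.424·1580) = 0.00596 s.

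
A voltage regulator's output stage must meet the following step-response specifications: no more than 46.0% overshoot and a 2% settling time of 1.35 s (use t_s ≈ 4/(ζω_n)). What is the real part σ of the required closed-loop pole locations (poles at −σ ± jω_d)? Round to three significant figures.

σ ≈ 2.96

The settling-time spec alone fixes σ = ζω_n = 4/t_s = 4/1.35 = 2.96.
(Overshoot then fixes ζ = 0.240 and hence ω_d = σ·√(1−ζ²)/ζ = 12.0 rad/s.)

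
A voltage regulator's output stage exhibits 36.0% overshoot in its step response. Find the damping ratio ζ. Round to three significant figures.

ζ ≈ 0.309

ζ = −ln(OS)/√(π² + (ln OS)²). With OS = 0.360, ln OS = −1.022 and ζ = 1.022/3.304 = 0.309.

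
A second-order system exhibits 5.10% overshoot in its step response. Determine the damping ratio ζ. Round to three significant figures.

ζ ≈ 0.688

ζ = −ln(OS)/√(π² + (ln OS)²). With OS = 0.0510, ln OS = −2.976 and ζ = 2.976/4.327 = 0.688.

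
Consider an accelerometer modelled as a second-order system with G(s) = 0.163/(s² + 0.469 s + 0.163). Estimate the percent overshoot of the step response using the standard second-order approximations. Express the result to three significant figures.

%OS ≈ 10.6%

ω_n = √0.163 = 0.404 rad/s; ζ = 0.469/(2·0.404) = 0.581.
%OS = 100 e^{−πζ/√(1−ζ²)} with ζ = 0.581 gives 10.6%.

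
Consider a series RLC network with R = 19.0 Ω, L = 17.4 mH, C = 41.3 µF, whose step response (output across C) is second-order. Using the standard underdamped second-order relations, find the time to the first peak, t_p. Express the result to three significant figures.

t_p ≈ 0.00300 s

For a series RLC circuit (capacitor voltage as output), ω_n = 1/√(LC) = 1/√(17.4 mH · 41.3 µF) = 1180 rad/s.
ζ = (R/2)·√(C/L) = (19.0/2)·√(41.3 µF/17.4 mH) = 0.463.
The damped frequency ω_d = ω_n√(1−ζ²) = 1050 rad/s. t_p = π/ω_d = 0.00300 s.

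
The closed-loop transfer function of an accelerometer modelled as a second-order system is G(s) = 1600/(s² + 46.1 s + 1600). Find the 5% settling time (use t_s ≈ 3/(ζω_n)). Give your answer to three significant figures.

t_s ≈ 0.130 s

ω_n = √1600 = 40.0 rad/s; ζ = 46.1/(2·40.0) = 0.576.
t_s ≈ 3/(ζω_n) = 3/(0.576·40.0) = 0.130 s.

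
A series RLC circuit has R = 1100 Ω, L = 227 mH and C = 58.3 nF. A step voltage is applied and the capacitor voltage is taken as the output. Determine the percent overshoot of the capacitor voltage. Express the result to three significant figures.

%OS ≈ 40.2%

For a series RLC circuit (capacitor voltage as output), ω_n = 1/√(LC) = 1/√(227 mH · 58.3 nF) = 8690 rad/s.
ζ = (R/2)·√(C/L) = (1100/2)·√(58.3 nF/227 mH) = 0.279.
%OS = 100·exp(−πζ/√(1−ζ²)) = 40.2%.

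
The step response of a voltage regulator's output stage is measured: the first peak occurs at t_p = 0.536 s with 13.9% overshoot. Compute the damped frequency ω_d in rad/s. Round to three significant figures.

ω_d ≈ 5.86 rad/s

t_p = π/ω_d, so ω_d = π/0.536 = 5.86 rad/s.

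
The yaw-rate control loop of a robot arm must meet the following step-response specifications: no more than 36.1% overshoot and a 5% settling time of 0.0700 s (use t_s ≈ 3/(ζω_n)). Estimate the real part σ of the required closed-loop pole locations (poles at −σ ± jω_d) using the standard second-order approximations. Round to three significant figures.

The settling-time spec alone fixes σ = ζω_n = 3/t_s = 3/0.0700 = 42.9.
(Overshoot then fixes ζ = 0.308 and hence ω_d = σ·√(1−ζ²)/ζ = 132 rad/s.)

σ ≈ 42.9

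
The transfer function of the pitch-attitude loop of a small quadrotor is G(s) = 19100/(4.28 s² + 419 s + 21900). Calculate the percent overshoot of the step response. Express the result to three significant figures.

%OS ≈ 5.24%

Dividing through by 4.28: denominator becomes s² + 97.90 s + 5117.
So ω_n = √5117 = 71.5 rad/s and ζ = 97.90/(2·71.5) = 0.684.
%OS = 100 e^{−πζ/√(1−ζ²)} with ζ = 0.684 gives 5.24%.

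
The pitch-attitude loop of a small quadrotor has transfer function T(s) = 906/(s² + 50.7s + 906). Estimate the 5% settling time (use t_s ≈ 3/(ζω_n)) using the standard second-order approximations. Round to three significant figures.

Matching coefficients with s² + 2ζω_n s + ω_n² gives ω_n² = 906 ⇒ ω_n = 30.1 rad/s, and ζ = 50.7/(2ω_n) = 0.842.
t_s ≈ 3/(ζω_n) = 3/(0.842·30.1) = 0.118 s.

t_s ≈ 0.118 s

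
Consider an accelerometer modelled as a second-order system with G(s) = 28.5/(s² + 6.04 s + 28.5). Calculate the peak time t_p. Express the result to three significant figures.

t_p ≈ 0.714 s

Matching coefficients with s² + 2ζω_n s + ω_n² gives ω_n² = 28.5 ⇒ ω_n = 5.34 rad/s, and ζ = 6.04/(2ω_n) = 0.566.
ω_d = ω_n√(1−ζ²) = 4.40 rad/s. Then t_p = π/ω_d = 0.714 s.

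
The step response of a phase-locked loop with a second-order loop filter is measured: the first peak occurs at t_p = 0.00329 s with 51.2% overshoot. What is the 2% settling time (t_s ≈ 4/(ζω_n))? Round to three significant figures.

t_s ≈ 0.0197 s

The overshoot fixes ζ = −ln(OS)/√(π²+ln²(OS)) = 0.208.
t_p = π/ω_d ⇒ ω_d = 955 rad/s; then ω_n = ω_d/√(1−ζ²) = 976 rad/s.
t_s ≈ 4/(ζω_n) = 4/(0.208·976) = 0.0197 s.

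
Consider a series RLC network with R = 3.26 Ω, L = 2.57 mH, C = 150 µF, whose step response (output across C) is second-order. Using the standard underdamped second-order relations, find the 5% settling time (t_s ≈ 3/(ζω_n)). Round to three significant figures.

t_s ≈ 0.00473 s

For a series RLC circuit (capacitor voltage as output), ω_n = 1/√(LC) = 1/√(2.57 mH · 150 µF) = 1610 rad/s.
ζ = (R/2)·√(C/L) = (3.26/2)·√(150 µF/2.57 mH) = 0.394.
t_s ≈ 3/(ζω_n) = 0.00473 s.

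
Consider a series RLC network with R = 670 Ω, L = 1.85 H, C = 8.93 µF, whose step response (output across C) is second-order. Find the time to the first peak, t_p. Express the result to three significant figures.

For a series RLC circuit (capacitor voltage as output), ω_n = 1/√(LC) = 1/√(1.85 H · 8.93 µF) = 246 rad/s.
ζ = (R/2)·√(C/L) = (670/2)·√(8.93 µF/1.85 H) = 0.736.
ω_d = 246·√(1 − 0.736²) = 167 rad/s. t_p = π/ω_d = 0.0189 s.

t_p ≈ 0.0189 s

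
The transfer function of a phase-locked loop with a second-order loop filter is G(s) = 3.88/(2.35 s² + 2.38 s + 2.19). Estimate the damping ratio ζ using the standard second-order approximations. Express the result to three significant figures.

Dividing through by 2.35: denominator becomes s² + 1.013 s + 0.9319.
So ω_n = √0.9319 = 0.965 rad/s and ζ = 1.013/(2·0.965) = 0.525.

ζ ≈ 0.525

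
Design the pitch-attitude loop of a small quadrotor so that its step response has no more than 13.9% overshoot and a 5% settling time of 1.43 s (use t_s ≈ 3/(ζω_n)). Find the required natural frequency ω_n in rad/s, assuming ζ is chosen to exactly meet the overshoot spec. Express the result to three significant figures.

ω_n ≈ 3.94 rad/s

Inverting the overshoot relation: ζ = |ln 0.139|/√(π² + ln²0.139) = 0.532.
Then ω_n = 3/(ζ t_s) = 3/(0.532 × 1.43) = 3.94 rad/s.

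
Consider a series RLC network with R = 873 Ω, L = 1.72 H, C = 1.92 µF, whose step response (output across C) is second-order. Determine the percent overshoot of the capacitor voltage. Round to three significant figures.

%OS ≈ 19.5%

For a series RLC circuit (capacitor voltage as output), ω_n = 1/√(LC) = 1/√(1.72 H · 1.92 µF) = 550 rad/s.
ζ = (R/2)·√(C/L) = (873/2)·√(1.92 µF/1.72 H) = 0.461.
%OS = 100 e^{−πζ/√(1−ζ²)} with ζ = 0.461 gives 19.5%.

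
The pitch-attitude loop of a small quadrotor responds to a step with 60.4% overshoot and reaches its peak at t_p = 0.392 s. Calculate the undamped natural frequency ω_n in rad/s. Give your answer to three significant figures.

ω_n ≈ 8.12 rad/s

From the overshoot, ζ = −ln(OS)/√(π²+ln²(OS)) = 0.158.
t_p = π/ω_d ⇒ ω_d = 8.01 rad/s; then ω_n = ω_d/√(1−ζ²) = 8.12 rad/s.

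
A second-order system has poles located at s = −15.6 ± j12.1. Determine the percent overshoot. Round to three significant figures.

%OS ≈ 1.74%

With σ = 15.6, ω_d = 12.1: ω_n = √(σ²+ω_d²) = 19.7 rad/s, ζ = σ/ω_n = 0.790.
Overshoot: exp(−π·0.790/√(1−0.790²)) = 0.0174, i.e. 1.74%.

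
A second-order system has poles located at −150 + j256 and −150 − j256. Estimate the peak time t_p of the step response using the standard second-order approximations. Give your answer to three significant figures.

t_p = π/ω_d with ω_d = 256 (the imaginary part), so t_p = 0.0123 s.

t_p ≈ 0.0123 s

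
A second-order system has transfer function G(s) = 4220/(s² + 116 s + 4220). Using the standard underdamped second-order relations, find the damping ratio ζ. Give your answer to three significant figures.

Matching coefficients with s² + 2ζω_n s + ω_n² gives ω_n² = 4220 ⇒ ω_n = 65.0 rad/s, and ζ = 116/(2ω_n) = 0.893.

ζ ≈ 0.893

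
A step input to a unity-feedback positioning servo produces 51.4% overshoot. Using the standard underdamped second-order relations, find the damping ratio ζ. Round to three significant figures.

ζ ≈ 0.207

ζ = −ln(OS)/√(π² + (ln OS)²). With OS = 0.514, ln OS = −0.6655 and ζ = 0.6655/3.211 = 0.207.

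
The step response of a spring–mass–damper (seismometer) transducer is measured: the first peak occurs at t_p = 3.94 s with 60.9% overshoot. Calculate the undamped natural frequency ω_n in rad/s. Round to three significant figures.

From the overshoot, ζ = −ln(OS)/√(π²+ln²(OS)) = 0.156.
t_p = π/ω_d ⇒ ω_d = 0.797 rad/s; then ω_n = ω_d/√(1−ζ²) = 0.807 rad/s.

ω_n ≈ 0.807 rad/s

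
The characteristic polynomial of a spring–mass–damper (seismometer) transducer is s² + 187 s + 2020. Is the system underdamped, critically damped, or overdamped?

overdamped

a² − 4b = 27000 > 0 (two distinct real roots); the system is overdamped.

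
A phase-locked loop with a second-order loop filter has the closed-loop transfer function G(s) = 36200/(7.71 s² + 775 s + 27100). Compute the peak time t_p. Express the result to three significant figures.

t_p ≈ 0.0999 s

Dividing through by 7.71: denominator becomes s² + 100.5 s + 3515.
So ω_n = √3515 = 59.3 rad/s and ζ = 100.5/(2·59.3) = 0.848.
ω_d = 59.3·√(1 − 0.848²) = 31.4 rad/s. t_p = π/ω_d = 0.0999 s.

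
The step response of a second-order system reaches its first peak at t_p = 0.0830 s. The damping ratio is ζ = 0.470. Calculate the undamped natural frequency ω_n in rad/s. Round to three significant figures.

Peak time t_p = π/ω_d, so ω_d = π/t_p = π/0.0830 = 37.9 rad/s.
ω_n = ω_d/√(1−ζ²) = 37.9/√0.779 = 42.9 rad/s.

ω_n ≈ 42.9 rad/s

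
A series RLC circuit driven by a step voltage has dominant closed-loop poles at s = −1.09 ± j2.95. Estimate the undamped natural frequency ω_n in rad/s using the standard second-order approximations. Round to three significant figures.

ω_n ≈ 3.14 rad/s

|pole| = ω_n = √(1.09² + 2.95²) = 3.14 rad/s; ζ = cos θ = σ/ω_n = 0.347.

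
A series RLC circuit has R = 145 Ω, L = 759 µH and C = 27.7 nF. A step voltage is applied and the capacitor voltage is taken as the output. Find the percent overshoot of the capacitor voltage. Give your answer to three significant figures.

For a series RLC circuit (capacitor voltage as output), ω_n = 1/√(LC) = 1/√(759 µH · 27.7 nF) = 218000 rad/s.
ζ = (R/2)·√(C/L) = (145/2)·√(27.7 nF/759 µH) = 0.438.
%OS = 100 e^{−πζ/√(1−ζ²)} with ζ = 0.438 gives 21.6%.

%OS ≈ 21.6%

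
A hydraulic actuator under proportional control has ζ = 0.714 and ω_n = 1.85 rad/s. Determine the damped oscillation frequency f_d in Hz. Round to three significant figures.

f_d ≈ 0.206 Hz

ω_d = ω_n√(1−ζ²) = 1.85·√0.490 = 1.30 rad/s.
f_d = ω_d/(2π) = 0.206 Hz.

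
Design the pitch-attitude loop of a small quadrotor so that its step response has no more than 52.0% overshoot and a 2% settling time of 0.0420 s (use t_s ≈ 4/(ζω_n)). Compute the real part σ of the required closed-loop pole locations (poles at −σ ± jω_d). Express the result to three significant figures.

The settling-time spec alone fixes σ = ζω_n = 4/t_s = 4/0.0420 = 95.2.
(Overshoot then fixes ζ = 0.204 and hence ω_d = σ·√(1−ζ²)/ζ = 458 rad/s.)

σ ≈ 95.2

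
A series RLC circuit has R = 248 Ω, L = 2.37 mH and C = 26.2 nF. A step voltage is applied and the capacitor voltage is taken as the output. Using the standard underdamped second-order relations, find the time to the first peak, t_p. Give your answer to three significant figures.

t_p ≈ 0.0000272 s

For a series RLC circuit (capacitor voltage as output), ω_n = 1/√(LC) = 1/√(2.37 mH · 26.2 nF) = 127000 rad/s.
ζ = (R/2)·√(C/L) = (248/2)·√(26.2 nF/2.37 mH) = 0.412.
ω_d = 127000·√(1 − 0.412²) = 116000 rad/s. t_p = π/ω_d = 0.0000272 s.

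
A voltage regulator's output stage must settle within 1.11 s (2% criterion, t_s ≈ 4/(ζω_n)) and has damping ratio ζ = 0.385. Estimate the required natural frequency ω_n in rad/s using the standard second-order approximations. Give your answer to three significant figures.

ω_n ≈ 9.36 rad/s

Rearranging t_s ≈ 4/(ζω_n) gives ω_n = 4/(ζ·t_s) = 4/(0.385 × 1.11) = 9.36 rad/s.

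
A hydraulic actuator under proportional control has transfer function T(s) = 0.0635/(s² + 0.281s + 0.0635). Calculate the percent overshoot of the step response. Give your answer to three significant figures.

%OS ≈ 12.1%

Matching coefficients with s² + 2ζω_n s + ω_n² gives ω_n² = 0.0635 ⇒ ω_n = 0.252 rad/s, and ζ = 0.281/(2ω_n) = 0.558.
Overshoot: exp(−π·0.558/√(1−0.558²)) = 0.121, i.e. 12.1%.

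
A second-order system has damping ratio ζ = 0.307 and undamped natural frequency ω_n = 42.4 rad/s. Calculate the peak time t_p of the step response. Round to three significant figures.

t_p ≈ 0.0779 s

The damped frequency is ω_d = ω_n√(1−ζ²) = 42.4·√(1−0.0942) = 40.4 rad/s.
Peak time t_p = π/ω_d = π/40.4 = 0.0779 s.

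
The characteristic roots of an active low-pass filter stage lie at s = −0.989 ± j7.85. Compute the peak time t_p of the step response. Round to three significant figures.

t_p ≈ 0.400 s

t_p = π/ω_d with ω_d = 7.85 (the imaginary part), so t_p = 0.400 s.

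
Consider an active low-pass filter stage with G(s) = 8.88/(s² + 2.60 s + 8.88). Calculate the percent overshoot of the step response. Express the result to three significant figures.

%OS ≈ 21.8%

Comparing the denominator to s² + 2ζω_n s + ω_n²: ω_n = √8.88 = 2.98 rad/s, and 2ζω_n = 2.60 so ζ = 2.60/(2·2.98) = 0.436.
Overshoot: exp(−π·0.436/√(1−0.436²)) = 0.218, i.e. 21.8%.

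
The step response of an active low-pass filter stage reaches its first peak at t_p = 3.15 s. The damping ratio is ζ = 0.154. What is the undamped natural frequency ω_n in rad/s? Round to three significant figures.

Peak time t_p = π/ω_d, so ω_d = π/t_p = π/3.15 = 0.997 rad/s.
ω_n = ω_d/√(1−ζ²) = 0.997/√0.976 = 1.01 rad/s.

ω_n ≈ 1.01 rad/s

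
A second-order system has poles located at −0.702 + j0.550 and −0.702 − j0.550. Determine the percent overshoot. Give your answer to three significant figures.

%OS ≈ 1.81%

The poles are at −σ ± jω_d with σ = 0.702 and ω_d = 0.550, so ω_n = √(σ²+ω_d²) = 0.892 rad/s and ζ = σ/ω_n = 0.787.
Overshoot: exp(−π·0.787/√(1−0.787²)) = 0.0181, i.e. 1.81%.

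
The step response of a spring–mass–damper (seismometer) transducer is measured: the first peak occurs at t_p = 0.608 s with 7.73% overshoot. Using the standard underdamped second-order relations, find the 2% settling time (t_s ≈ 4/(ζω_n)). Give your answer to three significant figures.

t_s ≈ 0.950 s

ζ from %OS: ζ = |ln 0.0773|/√(π²+ln²0.0773) = 0.632.
t_p = π/ω_d ⇒ ω_d = 5.17 rad/s; then ω_n = ω_d/√(1−ζ²) = 6.67 rad/s.
t_s ≈ 4/(ζω_n) = 4/(0.632·6.67) = 0.950 s.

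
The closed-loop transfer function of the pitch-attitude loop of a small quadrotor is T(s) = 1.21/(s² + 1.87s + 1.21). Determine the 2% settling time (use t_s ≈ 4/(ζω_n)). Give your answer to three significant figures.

ω_n = √1.21 = 1.10 rad/s; ζ = 1.87/(2·1.10) = 0.850.
t_s ≈ 4/(ζω_n) = 4/(0.850·1.10) = 4.28 s.

t_s ≈ 4.28 s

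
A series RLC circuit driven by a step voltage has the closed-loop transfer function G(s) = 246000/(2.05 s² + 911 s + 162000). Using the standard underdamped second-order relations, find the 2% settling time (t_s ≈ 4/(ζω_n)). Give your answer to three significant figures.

Dividing through by 2.05: denominator becomes s² + 444.4 s + 79020.
So ω_n = √79020 = 281 rad/s and ζ = 444.4/(2·281) = 0.790.
t_s ≈ 4/(ζω_n) = 0.0180 s.

t_s ≈ 0.0180 s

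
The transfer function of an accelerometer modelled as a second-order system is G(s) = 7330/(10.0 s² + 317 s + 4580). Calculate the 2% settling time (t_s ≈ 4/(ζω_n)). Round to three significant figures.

Dividing through by 10.0: denominator becomes s² + 31.70 s + 458.0.
So ω_n = √458.0 = 21.4 rad/s and ζ = 31.70/(2·21.4) = 0.741.
t_s ≈ 4/(ζω_n) = 0.252 s.

t_s ≈ 0.252 s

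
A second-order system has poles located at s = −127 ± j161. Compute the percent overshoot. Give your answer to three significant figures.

|pole| = ω_n = √(127² + 161²) = 205 rad/s; ζ = cos θ = σ/ω_n = 0.619.
%OS = 100 e^{−πζ/√(1−ζ²)} with ζ = 0.619 gives 8.39%.

%OS ≈ 8.39%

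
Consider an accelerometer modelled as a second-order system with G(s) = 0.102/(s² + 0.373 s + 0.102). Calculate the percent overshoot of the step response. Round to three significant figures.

Matching coefficients with s² + 2ζω_n s + ω_n² gives ω_n² = 0.102 ⇒ ω_n = 0.319 rad/s, and ζ = 0.373/(2ω_n) = 0.584.
%OS = 100 e^{−πζ/√(1−ζ²)} with ζ = 0.584 gives 10.4%.

%OS ≈ 10.4%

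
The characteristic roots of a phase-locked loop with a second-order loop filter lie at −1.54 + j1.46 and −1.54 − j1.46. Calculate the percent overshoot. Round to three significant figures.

The poles are at −σ ± jω_d with σ = 1.54 and ω_d = 1.46, so ω_n = √(σ²+ω_d²) = 2.12 rad/s and ζ = σ/ω_n = 0.726.
%OS = 100 e^{−πζ/√(1−ζ²)} with ζ = 0.726 gives 3.64%.

%OS ≈ 3.64%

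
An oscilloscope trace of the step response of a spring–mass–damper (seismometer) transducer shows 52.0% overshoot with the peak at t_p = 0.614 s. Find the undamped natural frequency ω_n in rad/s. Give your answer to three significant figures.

ζ from %OS: ζ = |ln 0.520|/√(π²+ln²0.520) = 0.204.
t_p = π/ω_d ⇒ ω_d = 5.12 rad/s; then ω_n = ω_d/√(1−ζ²) = 5.23 rad/s.

ω_n ≈ 5.23 rad/s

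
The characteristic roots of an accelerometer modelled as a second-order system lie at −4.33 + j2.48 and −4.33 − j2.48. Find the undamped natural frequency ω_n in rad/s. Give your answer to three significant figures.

|pole| = ω_n = √(4.33² + 2.48²) = 4.99 rad/s; ζ = cos θ = σ/ω_n = 0.868.

ω_n ≈ 4.99 rad/s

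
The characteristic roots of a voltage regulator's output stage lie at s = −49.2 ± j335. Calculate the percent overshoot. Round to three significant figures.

%OS ≈ 63.0%

The poles are at −σ ± jω_d with σ = 49.2 and ω_d = 335, so ω_n = √(σ²+ω_d²) = 339 rad/s and ζ = σ/ω_n = 0.145.
%OS = 100 e^{−πζ/√(1−ζ²)} with ζ = 0.145 gives 63.0%.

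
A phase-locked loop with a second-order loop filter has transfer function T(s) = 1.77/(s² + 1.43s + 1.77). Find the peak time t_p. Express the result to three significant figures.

Comparing the denominator to s² + 2ζω_n s + ω_n²: ω_n = √1.77 = 1.33 rad/s, and 2ζω_n = 1.43 so ζ = 1.43/(2·1.33) = 0.537.
ω_d = ω_n√(1−ζ²) = 1.12 rad/s. Then t_p = π/ω_d = 2.80 s.

t_p ≈ 2.80 s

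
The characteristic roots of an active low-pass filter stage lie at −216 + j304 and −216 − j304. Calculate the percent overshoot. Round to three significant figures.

With σ = 216, ω_d = 304: ω_n = √(σ²+ω_d²) = 373 rad/s, ζ = σ/ω_n = 0.579.
%OS = 100·exp(−πζ/√(1−ζ²)) = 10.7%.

%OS ≈ 10.7%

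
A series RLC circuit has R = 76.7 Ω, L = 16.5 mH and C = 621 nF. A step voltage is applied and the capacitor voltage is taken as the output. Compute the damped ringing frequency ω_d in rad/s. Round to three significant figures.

For a series RLC circuit (capacitor voltage as output), ω_n = 1/√(LC) = 1/√(16.5 mH · 621 nF) = 9880 rad/s.
ζ = (R/2)·√(C/L) = (76.7/2)·√(621 nF/16.5 mH) = 0.235.
ω_d = 9880·√(1 − 0.235²) = 9600 rad/s.

ω_d ≈ 9600 rad/s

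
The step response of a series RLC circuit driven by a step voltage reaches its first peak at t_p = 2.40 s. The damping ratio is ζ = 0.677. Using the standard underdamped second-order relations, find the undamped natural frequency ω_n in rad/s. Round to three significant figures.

Peak time t_p = π/ω_d, so ω_d = π/t_p = π/2.40 = 1.31 rad/s.
ω_n = ω_d/√(1−ζ²) = 1.31/√0.542 = 1.78 rad/s.

ω_n ≈ 1.78 rad/s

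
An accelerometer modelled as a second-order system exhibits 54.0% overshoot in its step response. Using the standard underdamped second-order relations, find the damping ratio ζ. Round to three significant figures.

Inverting the overshoot relation: ζ = |ln 0.540|/√(π² + ln²0.540) = 0.192.

ζ ≈ 0.192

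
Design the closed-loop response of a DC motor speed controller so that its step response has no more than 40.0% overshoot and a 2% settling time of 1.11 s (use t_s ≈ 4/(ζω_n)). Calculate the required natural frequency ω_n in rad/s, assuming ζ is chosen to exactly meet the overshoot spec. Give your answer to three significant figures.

ω_n ≈ 12.9 rad/s

ζ = −ln(OS)/√(π² + (ln OS)²). With OS = 0.400, ln OS = −0.9163 and ζ = 0.9163/3.272 = 0.280.
From t_s ≈ 4/(ζω_n): ω_n = 4/(ζ·t_s) = 4/(0.280·1.11) = 12.9 rad/s.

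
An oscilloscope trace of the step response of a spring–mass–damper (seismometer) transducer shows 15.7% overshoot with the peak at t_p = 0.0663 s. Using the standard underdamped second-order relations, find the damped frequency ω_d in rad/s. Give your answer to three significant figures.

t_p = π/ω_d, so ω_d = π/0.0663 = 47.4 rad/s.

ω_d ≈ 47.4 rad/s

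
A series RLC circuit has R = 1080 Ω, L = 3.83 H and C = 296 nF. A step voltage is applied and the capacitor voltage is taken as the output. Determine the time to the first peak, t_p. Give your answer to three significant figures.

t_p ≈ 0.00338 s

For a series RLC circuit (capacitor voltage as output), ω_n = 1/√(LC) = 1/√(3.83 H · 296 nF) = 939 rad/s.
ζ = (R/2)·√(C/L) = (1080/2)·√(296 nF/3.83 H) = 0.150.
The damped frequency ω_d = ω_n√(1−ζ²) = 929 rad/s. t_p = π/ω_d = 0.00338 s.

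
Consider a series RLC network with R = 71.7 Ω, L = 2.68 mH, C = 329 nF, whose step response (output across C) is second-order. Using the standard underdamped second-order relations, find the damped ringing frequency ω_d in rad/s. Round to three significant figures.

ω_d ≈ 30900 rad/s

For a series RLC circuit (capacitor voltage as output), ω_n = 1/√(LC) = 1/√(2.68 mH · 329 nF) = 33700 rad/s.
ζ = (R/2)·√(C/L) = (71.7/2)·√(329 nF/2.68 mH) = 0.397.
ω_d = 33700·√(1 − 0.397²) = 30900 rad/s.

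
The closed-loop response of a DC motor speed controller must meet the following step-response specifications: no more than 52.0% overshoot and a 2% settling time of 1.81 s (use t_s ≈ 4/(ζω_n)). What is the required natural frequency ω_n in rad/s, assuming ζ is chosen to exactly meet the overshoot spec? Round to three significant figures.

Inverting the overshoot relation: ζ = |ln 0.520|/√(π² + ln²0.520) = 0.204.
Then ω_n = 4/(ζ t_s) = 4/(0.204 × 1.81) = 10.8 rad/s.

ω_n ≈ 10.8 rad/s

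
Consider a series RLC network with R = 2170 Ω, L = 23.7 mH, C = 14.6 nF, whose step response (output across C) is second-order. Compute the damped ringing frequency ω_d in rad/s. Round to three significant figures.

For a series RLC circuit (capacitor voltage as output), ω_n = 1/√(LC) = 1/√(23.7 mH · 14.6 nF) = 53800 rad/s.
ζ = (R/2)·√(C/L) = (2170/2)·√(14.6 nF/23.7 mH) = 0.852.
The damped frequency ω_d = ω_n√(1−ζ²) = 28200 rad/s.

ω_d ≈ 28200 rad/s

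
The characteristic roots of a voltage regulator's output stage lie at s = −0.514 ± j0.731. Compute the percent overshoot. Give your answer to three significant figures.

|pole| = ω_n = √(0.514² + 0.731²) = 0.894 rad/s; ζ = cos θ = σ/ω_n = 0.575.
%OS = 100 e^{−πζ/√(1−ζ²)} with ζ = 0.575 gives 11.0%.

%OS ≈ 11.0%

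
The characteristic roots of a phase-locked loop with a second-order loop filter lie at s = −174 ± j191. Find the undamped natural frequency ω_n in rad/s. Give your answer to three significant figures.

ω_n ≈ 258 rad/s

The poles are at −σ ± jω_d with σ = 174 and ω_d = 191, so ω_n = √(σ²+ω_d²) = 258 rad/s and ζ = σ/ω_n = 0.673.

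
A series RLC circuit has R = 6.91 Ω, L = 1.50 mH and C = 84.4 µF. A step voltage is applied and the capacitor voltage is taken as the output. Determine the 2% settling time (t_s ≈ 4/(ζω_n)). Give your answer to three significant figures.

t_s ≈ 0.00174 s

For a series RLC circuit (capacitor voltage as output), ω_n = 1/√(LC) = 1/√(1.50 mH · 84.4 µF) = 2810 rad/s.
ζ = (R/2)·√(C/L) = (6.91/2)·√(84.4 µF/1.50 mH) = 0.820.
t_s ≈ 4/(ζω_n) = 0.00174 s.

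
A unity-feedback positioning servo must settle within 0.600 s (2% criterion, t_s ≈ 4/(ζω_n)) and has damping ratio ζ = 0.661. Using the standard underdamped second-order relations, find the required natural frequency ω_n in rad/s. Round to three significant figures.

ω_n ≈ 10.1 rad/s

Rearranging t_s ≈ 4/(ζω_n) gives ω_n = 4/(ζ·t_s) = 4/(0.661 × 0.600) = 10.1 rad/s.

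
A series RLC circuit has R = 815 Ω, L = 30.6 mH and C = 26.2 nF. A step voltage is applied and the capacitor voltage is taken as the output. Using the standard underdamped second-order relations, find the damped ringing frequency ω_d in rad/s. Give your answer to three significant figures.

ω_d ≈ 32700 rad/s

For a series RLC circuit (capacitor voltage as output), ω_n = 1/√(LC) = 1/√(30.6 mH · 26.2 nF) = 35300 rad/s.
ζ = (R/2)·√(C/L) = (815/2)·√(26.2 nF/30.6 mH) = 0.377.
ω_d = 35300·√(1 − 0.377²) = 32700 rad/s.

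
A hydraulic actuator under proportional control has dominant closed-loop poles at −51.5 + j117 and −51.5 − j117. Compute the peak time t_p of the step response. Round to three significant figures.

t_p ≈ 0.0269 s

t_p = π/ω_d with ω_d = 117 (the imaginary part), so t_p = 0.0269 s.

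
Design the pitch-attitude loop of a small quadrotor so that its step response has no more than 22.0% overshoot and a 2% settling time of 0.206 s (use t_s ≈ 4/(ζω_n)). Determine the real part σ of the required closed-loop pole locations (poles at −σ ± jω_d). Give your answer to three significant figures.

σ ≈ 19.4

The settling-time spec alone fixes σ = ζω_n = 4/t_s = 4/0.206 = 19.4.
(Overshoot then fixes ζ = 0.434 and hence ω_d = σ·√(1−ζ²)/ζ = 40.3 rad/s.)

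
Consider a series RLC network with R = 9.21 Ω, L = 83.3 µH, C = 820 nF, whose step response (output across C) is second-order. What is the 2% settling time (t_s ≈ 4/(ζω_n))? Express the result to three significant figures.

t_s ≈ 0.0000724 s

For a series RLC circuit (capacitor voltage as output), ω_n = 1/√(LC) = 1/√(83.3 µH · 820 nF) = 121000 rad/s.
ζ = (R/2)·√(C/L) = (9.21/2)·√(820 nF/83.3 µH) = 0.457.
t_s ≈ 4/(ζω_n) = 0.0000724 s.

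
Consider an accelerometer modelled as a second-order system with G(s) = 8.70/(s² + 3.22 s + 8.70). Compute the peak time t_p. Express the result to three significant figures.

Matching coefficients with s² + 2ζω_n s + ω_n² gives ω_n² = 8.70 ⇒ ω_n = 2.95 rad/s, and ζ = 3.22/(2ω_n) = 0.546.
The damped frequency ω_d = ω_n√(1−ζ²) = 2.47 rad/s. Then t_p = π/ω_d = 1.27 s.

t_p ≈ 1.27 s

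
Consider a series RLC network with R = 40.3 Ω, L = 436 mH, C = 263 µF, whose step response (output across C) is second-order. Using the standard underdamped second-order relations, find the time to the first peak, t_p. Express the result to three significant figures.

t_p ≈ 0.0387 s

For a series RLC circuit (capacitor voltage as output), ω_n = 1/√(LC) = 1/√(436 mH · 263 µF) = 93.4 rad/s.
ζ = (R/2)·√(C/L) = (40.3/2)·√(263 µF/436 mH) = 0.495.
The damped frequency ω_d = ω_n√(1−ζ²) = 81.1 rad/s. t_p = π/ω_d = 0.0387 s.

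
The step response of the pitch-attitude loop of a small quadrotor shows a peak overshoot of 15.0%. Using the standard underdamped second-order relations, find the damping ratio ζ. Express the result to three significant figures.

ζ ≈ 0.517

ζ = −ln(OS)/√(π² + (ln OS)²). With OS = 0.150, ln OS = −1.897 and ζ = 1.897/3.670 = 0.517.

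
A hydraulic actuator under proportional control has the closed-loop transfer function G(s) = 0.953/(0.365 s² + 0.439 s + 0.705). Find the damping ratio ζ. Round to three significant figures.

ζ ≈ 0.433

Dividing through by 0.365: denominator becomes s² + 1.203 s + 1.932.
So ω_n = √1.932 = 1.39 rad/s and ζ = 1.203/(2·1.39) = 0.433.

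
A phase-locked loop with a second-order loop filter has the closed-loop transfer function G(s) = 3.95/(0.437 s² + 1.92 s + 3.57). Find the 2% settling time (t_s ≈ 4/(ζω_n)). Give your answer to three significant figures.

t_s ≈ 1.82 s

Dividing through by 0.437: denominator becomes s² + 4.394 s + 8.169.
So ω_n = √8.169 = 2.86 rad/s and ζ = 4.394/(2·2.86) = 0.769.
t_s ≈ 4/(ζω_n) = 1.82 s.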